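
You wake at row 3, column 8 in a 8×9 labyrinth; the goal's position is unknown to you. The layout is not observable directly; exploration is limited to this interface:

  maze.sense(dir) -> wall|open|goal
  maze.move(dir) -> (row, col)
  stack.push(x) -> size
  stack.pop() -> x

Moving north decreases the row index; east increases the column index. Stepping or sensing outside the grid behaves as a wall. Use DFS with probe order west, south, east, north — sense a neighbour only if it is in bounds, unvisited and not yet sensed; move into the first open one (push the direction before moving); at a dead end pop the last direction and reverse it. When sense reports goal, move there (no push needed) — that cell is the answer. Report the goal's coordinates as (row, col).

>>> sense dir='west'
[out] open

>>> push x='west'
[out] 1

>>> move dir='west'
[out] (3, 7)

>>> sense dir='west'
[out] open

>>> push x='west'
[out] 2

>>> move dir='west'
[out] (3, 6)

>>> sense dir='west'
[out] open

>>> push x='west'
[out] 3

>>> move dir='west'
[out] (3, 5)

>>> sense dir='west'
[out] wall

>>> sense dir='south'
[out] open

>>> push x='south'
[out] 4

>>> move dir='south'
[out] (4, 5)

>>> sense dir='west'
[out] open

>>> push x='west'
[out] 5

>>> move dir='west'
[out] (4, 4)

>>> sense dir='west'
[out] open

>>> push x='west'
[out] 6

>>> move dir='west'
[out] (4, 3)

>>> sense dir='west'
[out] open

>>> push x='west'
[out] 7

>>> move dir='west'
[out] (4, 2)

>>> sense dir='west'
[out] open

>>> push x='west'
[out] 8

>>> move dir='west'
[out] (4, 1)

>>> sense dir='west'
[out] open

>>> push x='west'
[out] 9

>>> move dir='west'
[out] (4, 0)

>>> sense dir='south'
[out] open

>>> push x='south'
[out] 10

>>> move dir='south'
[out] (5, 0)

>>> sense dir='south'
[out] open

>>> push x='south'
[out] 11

>>> move dir='south'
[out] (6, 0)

>>> sense dir='south'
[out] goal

>>> move dir='south'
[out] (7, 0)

Answer: (7, 0)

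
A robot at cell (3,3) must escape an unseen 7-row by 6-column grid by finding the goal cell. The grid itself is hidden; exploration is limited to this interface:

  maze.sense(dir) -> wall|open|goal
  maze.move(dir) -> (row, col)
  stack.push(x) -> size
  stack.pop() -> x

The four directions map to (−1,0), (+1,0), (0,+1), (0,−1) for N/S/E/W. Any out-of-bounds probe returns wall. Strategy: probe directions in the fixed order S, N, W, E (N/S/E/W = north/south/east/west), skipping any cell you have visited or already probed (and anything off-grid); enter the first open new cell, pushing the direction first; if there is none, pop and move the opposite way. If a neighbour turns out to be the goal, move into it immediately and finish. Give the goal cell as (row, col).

·→ sense(south)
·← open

·→ push(south)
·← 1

·→ move(south)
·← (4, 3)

·→ sense(south)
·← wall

·→ sense(west)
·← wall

·→ sense(east)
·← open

·→ push(east)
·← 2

·→ move(east)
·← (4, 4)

·→ sense(south)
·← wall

·→ sense(north)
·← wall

·→ sense(east)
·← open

·→ push(east)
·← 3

·→ move(east)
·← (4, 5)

·→ sense(south)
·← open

·→ push(south)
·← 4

·→ move(south)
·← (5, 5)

·→ sense(south)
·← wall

·→ pop()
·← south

·→ move(north)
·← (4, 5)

·→ sense(north)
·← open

·→ push(north)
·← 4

·→ move(north)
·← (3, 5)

·→ sense(north)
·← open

·→ push(north)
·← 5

·→ move(north)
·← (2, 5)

·→ sense(north)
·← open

·→ push(north)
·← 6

·→ move(north)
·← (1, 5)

·→ sense(north)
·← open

·→ push(north)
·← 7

·→ move(north)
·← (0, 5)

·→ sense(west)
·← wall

·→ pop()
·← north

·→ move(south)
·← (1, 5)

·→ sense(west)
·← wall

·→ pop()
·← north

·→ move(south)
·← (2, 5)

·→ sense(west)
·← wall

·→ pop()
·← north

·→ move(south)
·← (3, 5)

·→ pop()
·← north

·→ move(south)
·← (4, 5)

·→ pop()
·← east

·→ move(west)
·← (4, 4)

·→ pop()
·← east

·→ move(west)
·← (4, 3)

·→ pop()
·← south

·→ move(north)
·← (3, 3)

·→ sense(north)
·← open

·→ push(north)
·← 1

·→ move(north)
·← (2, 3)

·→ sense(north)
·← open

·→ push(north)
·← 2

·→ move(north)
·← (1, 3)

·→ sense(north)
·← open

·→ push(north)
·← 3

·→ move(north)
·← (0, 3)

·→ sense(west)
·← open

·→ push(west)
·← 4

·→ move(west)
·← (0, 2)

·→ sense(south)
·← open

·→ push(south)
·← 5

·→ move(south)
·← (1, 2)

·→ sense(south)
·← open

·→ push(south)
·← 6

·→ move(south)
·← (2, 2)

·→ sense(south)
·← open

·→ push(south)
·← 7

·→ move(south)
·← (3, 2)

·→ sense(west)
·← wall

·→ pop()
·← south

·→ move(north)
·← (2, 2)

·→ sense(west)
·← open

·→ push(west)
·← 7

·→ move(west)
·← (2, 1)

·→ sense(north)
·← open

·→ push(north)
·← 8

·→ move(north)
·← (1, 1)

·→ sense(north)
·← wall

·→ sense(west)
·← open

·→ push(west)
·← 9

·→ move(west)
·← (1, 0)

·→ sense(south)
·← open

·→ push(south)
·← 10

·→ move(south)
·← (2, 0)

·→ sense(south)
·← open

·→ push(south)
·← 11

·→ move(south)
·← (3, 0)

·→ sense(south)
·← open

·→ push(south)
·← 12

·→ move(south)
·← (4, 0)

·→ sense(south)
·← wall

·→ sense(east)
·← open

·→ push(east)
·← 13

·→ move(east)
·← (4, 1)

·→ sense(south)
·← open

·→ push(south)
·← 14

·→ move(south)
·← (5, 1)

·→ sense(south)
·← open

·→ push(south)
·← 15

·→ move(south)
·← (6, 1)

·→ sense(west)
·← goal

·→ move(west)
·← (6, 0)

Answer: (6, 0)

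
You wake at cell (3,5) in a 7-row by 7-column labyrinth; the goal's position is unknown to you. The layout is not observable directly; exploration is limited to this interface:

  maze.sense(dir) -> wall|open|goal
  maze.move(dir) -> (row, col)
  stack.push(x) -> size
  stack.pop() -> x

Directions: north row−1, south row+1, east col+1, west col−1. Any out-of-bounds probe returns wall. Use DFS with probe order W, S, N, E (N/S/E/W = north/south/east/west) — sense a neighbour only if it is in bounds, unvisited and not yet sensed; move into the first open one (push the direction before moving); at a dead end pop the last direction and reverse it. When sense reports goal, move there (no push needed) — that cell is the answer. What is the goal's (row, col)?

Step: sense[dir=west]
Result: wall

Step: sense[dir=south]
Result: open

Step: push[x=south]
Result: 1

Step: move[dir=south]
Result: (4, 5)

Step: sense[dir=west]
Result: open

Step: push[x=west]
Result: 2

Step: move[dir=west]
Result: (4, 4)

Step: sense[dir=west]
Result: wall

Step: sense[dir=south]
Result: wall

Step: pop[]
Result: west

Step: move[dir=east]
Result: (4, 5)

Step: sense[dir=south]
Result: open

Step: push[x=south]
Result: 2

Step: move[dir=south]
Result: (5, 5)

Step: sense[dir=south]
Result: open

Step: push[x=south]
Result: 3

Step: move[dir=south]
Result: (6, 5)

Step: sense[dir=west]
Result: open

Step: push[x=west]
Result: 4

Step: move[dir=west]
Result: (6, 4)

Step: sense[dir=west]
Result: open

Step: push[x=west]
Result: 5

Step: move[dir=west]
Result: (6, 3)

Step: sense[dir=west]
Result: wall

Step: sense[dir=north]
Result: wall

Step: pop[]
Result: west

Step: move[dir=east]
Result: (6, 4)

Step: pop[]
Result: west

Step: move[dir=east]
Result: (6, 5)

Step: sense[dir=east]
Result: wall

Step: pop[]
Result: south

Step: move[dir=north]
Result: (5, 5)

Step: sense[dir=east]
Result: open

Step: push[x=east]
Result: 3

Step: move[dir=east]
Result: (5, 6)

Step: sense[dir=north]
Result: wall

Step: pop[]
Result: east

Step: move[dir=west]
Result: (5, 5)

Step: pop[]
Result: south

Step: move[dir=north]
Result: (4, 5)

Step: pop[]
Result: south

Step: move[dir=north]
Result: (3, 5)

Step: sense[dir=north]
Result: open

Step: push[x=north]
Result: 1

Step: move[dir=north]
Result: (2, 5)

Step: sense[dir=west]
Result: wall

Step: sense[dir=north]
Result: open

Step: push[x=north]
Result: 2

Step: move[dir=north]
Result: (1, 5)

Step: sense[dir=west]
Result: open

Step: push[x=west]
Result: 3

Step: move[dir=west]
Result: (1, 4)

Step: sense[dir=west]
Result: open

Step: push[x=west]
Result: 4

Step: move[dir=west]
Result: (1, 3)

Step: sense[dir=west]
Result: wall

Step: sense[dir=south]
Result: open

Step: push[x=south]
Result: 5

Step: move[dir=south]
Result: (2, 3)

Step: sense[dir=west]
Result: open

Step: push[x=west]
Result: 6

Step: move[dir=west]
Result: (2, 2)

Step: sense[dir=west]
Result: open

Step: push[x=west]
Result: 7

Step: move[dir=west]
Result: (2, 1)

Step: sense[dir=west]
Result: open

Step: push[x=west]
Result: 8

Step: move[dir=west]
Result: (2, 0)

Step: sense[dir=south]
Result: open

Step: push[x=south]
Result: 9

Step: move[dir=south]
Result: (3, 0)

Step: sense[dir=south]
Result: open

Step: push[x=south]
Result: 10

Step: move[dir=south]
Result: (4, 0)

Step: sense[dir=south]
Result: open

Step: push[x=south]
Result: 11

Step: move[dir=south]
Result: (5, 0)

Step: sense[dir=south]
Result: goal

Step: move[dir=south]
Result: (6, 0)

Answer: (6, 0)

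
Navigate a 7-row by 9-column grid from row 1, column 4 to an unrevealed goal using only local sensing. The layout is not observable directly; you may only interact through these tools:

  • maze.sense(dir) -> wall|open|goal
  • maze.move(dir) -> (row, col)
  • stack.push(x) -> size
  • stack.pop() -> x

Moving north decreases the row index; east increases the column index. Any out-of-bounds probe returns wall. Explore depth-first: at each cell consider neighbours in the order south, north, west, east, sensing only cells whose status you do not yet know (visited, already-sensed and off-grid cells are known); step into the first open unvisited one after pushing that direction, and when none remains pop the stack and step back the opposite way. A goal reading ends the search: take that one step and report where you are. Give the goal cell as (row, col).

==> maze.sense(dir=south)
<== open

==> stack.push(x=south)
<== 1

==> maze.move(dir=south)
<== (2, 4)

==> maze.sense(dir=south)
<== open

==> stack.push(x=south)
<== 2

==> maze.move(dir=south)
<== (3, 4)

==> maze.sense(dir=south)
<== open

==> stack.push(x=south)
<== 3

==> maze.move(dir=south)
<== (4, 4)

==> maze.sense(dir=south)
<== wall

==> maze.sense(dir=west)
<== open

==> stack.push(x=west)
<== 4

==> maze.move(dir=west)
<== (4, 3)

==> maze.sense(dir=south)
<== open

==> stack.push(x=south)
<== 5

==> maze.move(dir=south)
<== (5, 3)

==> maze.sense(dir=south)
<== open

==> stack.push(x=south)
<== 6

==> maze.move(dir=south)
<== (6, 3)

==> maze.sense(dir=west)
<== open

==> stack.push(x=west)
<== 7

==> maze.move(dir=west)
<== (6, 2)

==> maze.sense(dir=north)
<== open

==> stack.push(x=north)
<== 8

==> maze.move(dir=north)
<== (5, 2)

==> maze.sense(dir=north)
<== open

==> stack.push(x=north)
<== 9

==> maze.move(dir=north)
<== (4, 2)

==> maze.sense(dir=north)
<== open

==> stack.push(x=north)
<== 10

==> maze.move(dir=north)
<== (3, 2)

==> maze.sense(dir=north)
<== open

==> stack.push(x=north)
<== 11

==> maze.move(dir=north)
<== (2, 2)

==> maze.sense(dir=north)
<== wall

==> maze.sense(dir=west)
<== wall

==> maze.sense(dir=east)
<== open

==> stack.push(x=east)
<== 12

==> maze.move(dir=east)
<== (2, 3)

==> maze.sense(dir=south)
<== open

==> stack.push(x=south)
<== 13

==> maze.move(dir=south)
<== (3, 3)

==> stack.pop()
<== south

==> maze.move(dir=north)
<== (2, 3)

==> maze.sense(dir=north)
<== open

==> stack.push(x=north)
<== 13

==> maze.move(dir=north)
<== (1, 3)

==> maze.sense(dir=north)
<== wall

==> stack.pop()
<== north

==> maze.move(dir=south)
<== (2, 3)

==> stack.pop()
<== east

==> maze.move(dir=west)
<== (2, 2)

==> stack.pop()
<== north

==> maze.move(dir=south)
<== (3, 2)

==> maze.sense(dir=west)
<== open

==> stack.push(x=west)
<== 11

==> maze.move(dir=west)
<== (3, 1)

==> maze.sense(dir=south)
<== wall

==> maze.sense(dir=west)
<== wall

==> stack.pop()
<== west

==> maze.move(dir=east)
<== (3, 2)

==> stack.pop()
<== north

==> maze.move(dir=south)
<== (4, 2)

==> stack.pop()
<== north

==> maze.move(dir=south)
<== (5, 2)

==> maze.sense(dir=west)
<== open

==> stack.push(x=west)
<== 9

==> maze.move(dir=west)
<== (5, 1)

==> maze.sense(dir=south)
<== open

==> stack.push(x=south)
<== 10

==> maze.move(dir=south)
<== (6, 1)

==> maze.sense(dir=west)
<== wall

==> stack.pop()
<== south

==> maze.move(dir=north)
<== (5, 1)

==> maze.sense(dir=west)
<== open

==> stack.push(x=west)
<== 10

==> maze.move(dir=west)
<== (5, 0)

==> maze.sense(dir=north)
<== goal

==> maze.move(dir=north)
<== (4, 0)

Answer: (4, 0)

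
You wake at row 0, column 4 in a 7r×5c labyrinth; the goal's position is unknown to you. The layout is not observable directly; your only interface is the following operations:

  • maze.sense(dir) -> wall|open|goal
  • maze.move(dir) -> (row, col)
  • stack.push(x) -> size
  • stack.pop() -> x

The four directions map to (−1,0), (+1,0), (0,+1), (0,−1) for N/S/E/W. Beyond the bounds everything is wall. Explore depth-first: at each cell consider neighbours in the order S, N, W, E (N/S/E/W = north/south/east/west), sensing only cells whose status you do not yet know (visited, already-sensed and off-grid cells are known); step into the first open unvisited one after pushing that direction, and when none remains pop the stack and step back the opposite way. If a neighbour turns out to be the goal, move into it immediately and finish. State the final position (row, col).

# 1. maze.sense(dir=south) => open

# 2. stack.push(x=south) => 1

# 3. maze.move(dir=south) => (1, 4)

# 4. maze.sense(dir=south) => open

# 5. stack.push(x=south) => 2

# 6. maze.move(dir=south) => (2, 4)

# 7. maze.sense(dir=south) => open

# 8. stack.push(x=south) => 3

# 9. maze.move(dir=south) => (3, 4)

# 10. maze.sense(dir=south) => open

# 11. stack.push(x=south) => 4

# 12. maze.move(dir=south) => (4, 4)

# 13. maze.sense(dir=south) => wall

# 14. maze.sense(dir=west) => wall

# 15. stack.pop() => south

# 16. maze.move(dir=north) => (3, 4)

# 17. maze.sense(dir=west) => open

# 18. stack.push(x=west) => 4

# 19. maze.move(dir=west) => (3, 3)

# 20. maze.sense(dir=north) => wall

# 21. maze.sense(dir=west) => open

# 22. stack.push(x=west) => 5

# 23. maze.move(dir=west) => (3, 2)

# 24. maze.sense(dir=south) => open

# 25. stack.push(x=south) => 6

# 26. maze.move(dir=south) => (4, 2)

# 27. maze.sense(dir=south) => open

# 28. stack.push(x=south) => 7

# 29. maze.move(dir=south) => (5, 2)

# 30. maze.sense(dir=south) => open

# 31. stack.push(x=south) => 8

# 32. maze.move(dir=south) => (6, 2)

# 33. maze.sense(dir=west) => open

# 34. stack.push(x=west) => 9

# 35. maze.move(dir=west) => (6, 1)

# 36. maze.sense(dir=north) => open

# 37. stack.push(x=north) => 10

# 38. maze.move(dir=north) => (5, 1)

# 39. maze.sense(dir=north) => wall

# 40. maze.sense(dir=west) => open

# 41. stack.push(x=west) => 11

# 42. maze.move(dir=west) => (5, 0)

# 43. maze.sense(dir=south) => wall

# 44. maze.sense(dir=north) => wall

# 45. stack.pop() => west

# 46. maze.move(dir=east) => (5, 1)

# 47. stack.pop() => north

# 48. maze.move(dir=south) => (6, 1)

# 49. stack.pop() => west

# 50. maze.move(dir=east) => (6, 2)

# 51. maze.sense(dir=east) => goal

# 52. maze.move(dir=east) => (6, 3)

Answer: (6, 3)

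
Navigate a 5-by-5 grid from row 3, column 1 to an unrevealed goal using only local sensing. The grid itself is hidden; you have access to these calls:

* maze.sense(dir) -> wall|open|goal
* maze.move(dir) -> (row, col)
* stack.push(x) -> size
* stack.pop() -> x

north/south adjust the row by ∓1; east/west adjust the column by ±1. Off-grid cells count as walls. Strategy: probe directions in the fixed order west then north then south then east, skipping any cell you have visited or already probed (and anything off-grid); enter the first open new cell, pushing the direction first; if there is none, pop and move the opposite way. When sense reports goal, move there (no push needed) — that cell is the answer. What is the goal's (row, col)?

→ sense(west)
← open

→ push(west)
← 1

→ move(west)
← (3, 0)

→ sense(north)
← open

→ push(north)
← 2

→ move(north)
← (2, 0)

→ sense(north)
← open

→ push(north)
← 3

→ move(north)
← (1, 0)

→ sense(north)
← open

→ push(north)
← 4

→ move(north)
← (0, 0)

→ sense(east)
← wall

→ pop()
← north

→ move(south)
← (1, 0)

→ sense(east)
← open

→ push(east)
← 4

→ move(east)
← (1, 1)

→ sense(south)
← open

→ push(south)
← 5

→ move(south)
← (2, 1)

→ sense(east)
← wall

→ pop()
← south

→ move(north)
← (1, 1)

→ sense(east)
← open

→ push(east)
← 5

→ move(east)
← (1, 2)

→ sense(north)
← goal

→ move(north)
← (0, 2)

Answer: (0, 2)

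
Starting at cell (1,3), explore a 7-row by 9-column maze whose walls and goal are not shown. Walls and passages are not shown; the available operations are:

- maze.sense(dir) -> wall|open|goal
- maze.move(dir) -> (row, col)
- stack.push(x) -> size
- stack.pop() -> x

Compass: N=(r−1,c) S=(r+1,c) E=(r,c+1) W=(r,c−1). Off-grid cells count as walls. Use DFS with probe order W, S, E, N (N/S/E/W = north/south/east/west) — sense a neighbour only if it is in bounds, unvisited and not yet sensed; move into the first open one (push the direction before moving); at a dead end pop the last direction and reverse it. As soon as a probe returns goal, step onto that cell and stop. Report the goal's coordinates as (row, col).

==> maze.sense(dir='west')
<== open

==> stack.push(x='west')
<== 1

==> maze.move(dir='west')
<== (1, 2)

==> maze.sense(dir='west')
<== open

==> stack.push(x='west')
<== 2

==> maze.move(dir='west')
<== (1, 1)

==> maze.sense(dir='west')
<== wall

==> maze.sense(dir='south')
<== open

==> stack.push(x='south')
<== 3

==> maze.move(dir='south')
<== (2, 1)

==> maze.sense(dir='west')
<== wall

==> maze.sense(dir='south')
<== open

==> stack.push(x='south')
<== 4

==> maze.move(dir='south')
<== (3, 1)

==> maze.sense(dir='west')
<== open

==> stack.push(x='west')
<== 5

==> maze.move(dir='west')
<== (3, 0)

==> maze.sense(dir='south')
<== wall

==> stack.pop()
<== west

==> maze.move(dir='east')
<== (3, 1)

==> maze.sense(dir='south')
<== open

==> stack.push(x='south')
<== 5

==> maze.move(dir='south')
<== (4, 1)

==> maze.sense(dir='south')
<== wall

==> maze.sense(dir='east')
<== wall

==> stack.pop()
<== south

==> maze.move(dir='north')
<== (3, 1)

==> maze.sense(dir='east')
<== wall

==> stack.pop()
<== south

==> maze.move(dir='north')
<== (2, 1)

==> maze.sense(dir='east')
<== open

==> stack.push(x='east')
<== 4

==> maze.move(dir='east')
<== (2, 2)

==> maze.sense(dir='east')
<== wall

==> stack.pop()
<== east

==> maze.move(dir='west')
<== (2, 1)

==> stack.pop()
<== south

==> maze.move(dir='north')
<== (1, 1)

==> maze.sense(dir='north')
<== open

==> stack.push(x='north')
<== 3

==> maze.move(dir='north')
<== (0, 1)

==> maze.sense(dir='west')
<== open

==> stack.push(x='west')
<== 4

==> maze.move(dir='west')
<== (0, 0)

==> stack.pop()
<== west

==> maze.move(dir='east')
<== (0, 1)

==> maze.sense(dir='east')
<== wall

==> stack.pop()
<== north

==> maze.move(dir='south')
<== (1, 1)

==> stack.pop()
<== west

==> maze.move(dir='east')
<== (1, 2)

==> stack.pop()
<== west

==> maze.move(dir='east')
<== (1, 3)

==> maze.sense(dir='east')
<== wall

==> maze.sense(dir='north')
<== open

==> stack.push(x='north')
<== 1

==> maze.move(dir='north')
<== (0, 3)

==> maze.sense(dir='east')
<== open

==> stack.push(x='east')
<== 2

==> maze.move(dir='east')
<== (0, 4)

==> maze.sense(dir='east')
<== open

==> stack.push(x='east')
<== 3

==> maze.move(dir='east')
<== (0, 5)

==> maze.sense(dir='south')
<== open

==> stack.push(x='south')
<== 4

==> maze.move(dir='south')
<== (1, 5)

==> maze.sense(dir='south')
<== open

==> stack.push(x='south')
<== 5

==> maze.move(dir='south')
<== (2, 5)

==> maze.sense(dir='west')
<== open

==> stack.push(x='west')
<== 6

==> maze.move(dir='west')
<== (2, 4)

==> maze.sense(dir='south')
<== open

==> stack.push(x='south')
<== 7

==> maze.move(dir='south')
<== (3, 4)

==> maze.sense(dir='west')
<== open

==> stack.push(x='west')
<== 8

==> maze.move(dir='west')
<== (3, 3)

==> maze.sense(dir='south')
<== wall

==> stack.pop()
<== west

==> maze.move(dir='east')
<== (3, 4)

==> maze.sense(dir='south')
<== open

==> stack.push(x='south')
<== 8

==> maze.move(dir='south')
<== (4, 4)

==> maze.sense(dir='south')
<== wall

==> maze.sense(dir='east')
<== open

==> stack.push(x='east')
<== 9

==> maze.move(dir='east')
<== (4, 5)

==> maze.sense(dir='south')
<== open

==> stack.push(x='south')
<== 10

==> maze.move(dir='south')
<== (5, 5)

==> maze.sense(dir='south')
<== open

==> stack.push(x='south')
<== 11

==> maze.move(dir='south')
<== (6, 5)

==> maze.sense(dir='west')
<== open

==> stack.push(x='west')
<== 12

==> maze.move(dir='west')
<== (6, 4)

==> maze.sense(dir='west')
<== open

==> stack.push(x='west')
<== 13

==> maze.move(dir='west')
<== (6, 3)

==> maze.sense(dir='west')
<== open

==> stack.push(x='west')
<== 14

==> maze.move(dir='west')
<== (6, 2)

==> maze.sense(dir='west')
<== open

==> stack.push(x='west')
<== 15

==> maze.move(dir='west')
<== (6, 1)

==> maze.sense(dir='west')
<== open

==> stack.push(x='west')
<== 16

==> maze.move(dir='west')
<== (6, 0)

==> maze.sense(dir='north')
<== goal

==> maze.move(dir='north')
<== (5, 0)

Answer: (5, 0)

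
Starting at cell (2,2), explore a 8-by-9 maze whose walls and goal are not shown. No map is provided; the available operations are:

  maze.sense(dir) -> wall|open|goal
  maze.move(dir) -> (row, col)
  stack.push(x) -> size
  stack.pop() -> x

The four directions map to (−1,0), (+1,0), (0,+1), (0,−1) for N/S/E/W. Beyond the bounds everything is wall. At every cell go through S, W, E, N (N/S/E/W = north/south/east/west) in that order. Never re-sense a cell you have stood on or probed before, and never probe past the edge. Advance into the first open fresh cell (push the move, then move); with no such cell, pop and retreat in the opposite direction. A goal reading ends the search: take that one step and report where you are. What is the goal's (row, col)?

% 1. maze.sense(dir→south) == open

% 2. stack.push(x→south) == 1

% 3. maze.move(dir→south) == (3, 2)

% 4. maze.sense(dir→south) == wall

% 5. maze.sense(dir→west) == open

% 6. stack.push(x→west) == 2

% 7. maze.move(dir→west) == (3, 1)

% 8. maze.sense(dir→south) == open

% 9. stack.push(x→south) == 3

% 10. maze.move(dir→south) == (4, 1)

% 11. maze.sense(dir→south) == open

% 12. stack.push(x→south) == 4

% 13. maze.move(dir→south) == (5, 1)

% 14. maze.sense(dir→south) == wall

% 15. maze.sense(dir→west) == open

% 16. stack.push(x→west) == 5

% 17. maze.move(dir→west) == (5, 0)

% 18. maze.sense(dir→south) == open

% 19. stack.push(x→south) == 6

% 20. maze.move(dir→south) == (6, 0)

% 21. maze.sense(dir→south) == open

% 22. stack.push(x→south) == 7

% 23. maze.move(dir→south) == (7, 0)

% 24. maze.sense(dir→east) == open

% 25. stack.push(x→east) == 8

% 26. maze.move(dir→east) == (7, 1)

% 27. maze.sense(dir→east) == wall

% 28. stack.pop() == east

% 29. maze.move(dir→west) == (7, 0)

% 30. stack.pop() == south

% 31. maze.move(dir→north) == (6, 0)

% 32. stack.pop() == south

% 33. maze.move(dir→north) == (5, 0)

% 34. maze.sense(dir→north) == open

% 35. stack.push(x→north) == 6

% 36. maze.move(dir→north) == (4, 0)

% 37. maze.sense(dir→north) == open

% 38. stack.push(x→north) == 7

% 39. maze.move(dir→north) == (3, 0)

% 40. maze.sense(dir→north) == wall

% 41. stack.pop() == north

% 42. maze.move(dir→south) == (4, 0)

% 43. stack.pop() == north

% 44. maze.move(dir→south) == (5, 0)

% 45. stack.pop() == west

% 46. maze.move(dir→east) == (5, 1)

% 47. maze.sense(dir→east) == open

% 48. stack.push(x→east) == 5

% 49. maze.move(dir→east) == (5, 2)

% 50. maze.sense(dir→south) == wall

% 51. maze.sense(dir→east) == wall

% 52. stack.pop() == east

% 53. maze.move(dir→west) == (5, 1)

% 54. stack.pop() == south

% 55. maze.move(dir→north) == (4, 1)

% 56. stack.pop() == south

% 57. maze.move(dir→north) == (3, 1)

% 58. maze.sense(dir→north) == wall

% 59. stack.pop() == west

% 60. maze.move(dir→east) == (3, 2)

% 61. maze.sense(dir→east) == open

% 62. stack.push(x→east) == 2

% 63. maze.move(dir→east) == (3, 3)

% 64. maze.sense(dir→south) == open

% 65. stack.push(x→south) == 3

% 66. maze.move(dir→south) == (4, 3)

% 67. maze.sense(dir→east) == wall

% 68. stack.pop() == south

% 69. maze.move(dir→north) == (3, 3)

% 70. maze.sense(dir→east) == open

% 71. stack.push(x→east) == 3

% 72. maze.move(dir→east) == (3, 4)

% 73. maze.sense(dir→east) == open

% 74. stack.push(x→east) == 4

% 75. maze.move(dir→east) == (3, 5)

% 76. maze.sense(dir→south) == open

% 77. stack.push(x→south) == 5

% 78. maze.move(dir→south) == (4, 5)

% 79. maze.sense(dir→south) == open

% 80. stack.push(x→south) == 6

% 81. maze.move(dir→south) == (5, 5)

% 82. maze.sense(dir→south) == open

% 83. stack.push(x→south) == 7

% 84. maze.move(dir→south) == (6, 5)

% 85. maze.sense(dir→south) == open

% 86. stack.push(x→south) == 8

% 87. maze.move(dir→south) == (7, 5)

% 88. maze.sense(dir→west) == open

% 89. stack.push(x→west) == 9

% 90. maze.move(dir→west) == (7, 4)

% 91. maze.sense(dir→west) == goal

% 92. maze.move(dir→west) == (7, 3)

Answer: (7, 3)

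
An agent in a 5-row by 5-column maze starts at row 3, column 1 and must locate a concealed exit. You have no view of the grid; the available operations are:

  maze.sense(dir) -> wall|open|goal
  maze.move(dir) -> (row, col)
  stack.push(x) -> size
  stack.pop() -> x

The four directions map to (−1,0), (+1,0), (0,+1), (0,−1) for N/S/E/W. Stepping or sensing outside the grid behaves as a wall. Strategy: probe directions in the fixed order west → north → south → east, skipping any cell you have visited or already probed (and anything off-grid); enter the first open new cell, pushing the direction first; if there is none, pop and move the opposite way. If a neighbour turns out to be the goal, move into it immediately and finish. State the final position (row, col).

# maze.sense(dir=west) : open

# stack.push(x=west) : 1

# maze.move(dir=west) : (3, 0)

# maze.sense(dir=north) : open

# stack.push(x=north) : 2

# maze.move(dir=north) : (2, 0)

# maze.sense(dir=north) : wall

# maze.sense(dir=east) : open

# stack.push(x=east) : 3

# maze.move(dir=east) : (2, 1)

# maze.sense(dir=north) : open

# stack.push(x=north) : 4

# maze.move(dir=north) : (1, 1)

# maze.sense(dir=north) : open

# stack.push(x=north) : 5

# maze.move(dir=north) : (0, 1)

# maze.sense(dir=west) : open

# stack.push(x=west) : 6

# maze.move(dir=west) : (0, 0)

# stack.pop() : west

# maze.move(dir=east) : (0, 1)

# maze.sense(dir=east) : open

# stack.push(x=east) : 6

# maze.move(dir=east) : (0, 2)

# maze.sense(dir=south) : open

# stack.push(x=south) : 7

# maze.move(dir=south) : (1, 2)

# maze.sense(dir=south) : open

# stack.push(x=south) : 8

# maze.move(dir=south) : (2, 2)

# maze.sense(dir=south) : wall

# maze.sense(dir=east) : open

# stack.push(x=east) : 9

# maze.move(dir=east) : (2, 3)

# maze.sense(dir=north) : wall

# maze.sense(dir=south) : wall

# maze.sense(dir=east) : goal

# maze.move(dir=east) : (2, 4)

Answer: (2, 4)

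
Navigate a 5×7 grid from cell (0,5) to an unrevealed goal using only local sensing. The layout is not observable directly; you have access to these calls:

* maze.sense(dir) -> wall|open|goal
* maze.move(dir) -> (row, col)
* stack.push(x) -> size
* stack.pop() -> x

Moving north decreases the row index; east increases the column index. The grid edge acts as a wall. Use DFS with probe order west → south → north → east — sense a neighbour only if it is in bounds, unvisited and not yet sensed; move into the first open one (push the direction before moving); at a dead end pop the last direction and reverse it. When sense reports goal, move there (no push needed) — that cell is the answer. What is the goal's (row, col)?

Step: sense[dir→west]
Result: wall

Step: sense[dir→south]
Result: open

Step: push[x→south]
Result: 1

Step: move[dir→south]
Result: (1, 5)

Step: sense[dir→west]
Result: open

Step: push[x→west]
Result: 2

Step: move[dir→west]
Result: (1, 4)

Step: sense[dir→west]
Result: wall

Step: sense[dir→south]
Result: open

Step: push[x→south]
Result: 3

Step: move[dir→south]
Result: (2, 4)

Step: sense[dir→west]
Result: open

Step: push[x→west]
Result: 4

Step: move[dir→west]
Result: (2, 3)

Step: sense[dir→west]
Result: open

Step: push[x→west]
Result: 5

Step: move[dir→west]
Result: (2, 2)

Step: sense[dir→west]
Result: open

Step: push[x→west]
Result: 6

Step: move[dir→west]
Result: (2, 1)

Step: sense[dir→west]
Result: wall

Step: sense[dir→south]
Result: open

Step: push[x→south]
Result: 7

Step: move[dir→south]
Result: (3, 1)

Step: sense[dir→west]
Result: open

Step: push[x→west]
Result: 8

Step: move[dir→west]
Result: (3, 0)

Step: sense[dir→south]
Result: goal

Step: move[dir→south]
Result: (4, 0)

Answer: (4, 0)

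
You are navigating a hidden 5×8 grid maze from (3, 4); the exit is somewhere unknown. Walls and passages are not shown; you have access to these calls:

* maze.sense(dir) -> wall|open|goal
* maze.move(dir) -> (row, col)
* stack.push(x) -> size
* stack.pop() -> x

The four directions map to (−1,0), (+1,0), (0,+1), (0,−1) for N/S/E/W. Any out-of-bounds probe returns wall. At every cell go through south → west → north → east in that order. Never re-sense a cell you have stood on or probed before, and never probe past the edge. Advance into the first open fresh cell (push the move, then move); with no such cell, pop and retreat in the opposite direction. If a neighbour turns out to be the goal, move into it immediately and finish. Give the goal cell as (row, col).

$ maze.sense dir: south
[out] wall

$ maze.sense dir: west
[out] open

$ stack.push x: west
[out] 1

$ maze.move dir: west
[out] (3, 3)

$ maze.sense dir: south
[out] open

$ stack.push x: south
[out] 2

$ maze.move dir: south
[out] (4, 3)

$ maze.sense dir: west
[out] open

$ stack.push x: west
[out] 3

$ maze.move dir: west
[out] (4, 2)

$ maze.sense dir: west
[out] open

$ stack.push x: west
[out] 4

$ maze.move dir: west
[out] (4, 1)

$ maze.sense dir: west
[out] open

$ stack.push x: west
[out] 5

$ maze.move dir: west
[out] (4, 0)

$ maze.sense dir: north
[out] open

$ stack.push x: north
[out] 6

$ maze.move dir: north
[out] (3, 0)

$ maze.sense dir: north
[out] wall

$ maze.sense dir: east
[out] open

$ stack.push x: east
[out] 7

$ maze.move dir: east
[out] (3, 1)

$ maze.sense dir: north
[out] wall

$ maze.sense dir: east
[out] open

$ stack.push x: east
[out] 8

$ maze.move dir: east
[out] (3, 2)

$ maze.sense dir: north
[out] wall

$ stack.pop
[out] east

$ maze.move dir: west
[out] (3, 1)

$ stack.pop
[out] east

$ maze.move dir: west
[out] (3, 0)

$ stack.pop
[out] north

$ maze.move dir: south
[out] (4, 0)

$ stack.pop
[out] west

$ maze.move dir: east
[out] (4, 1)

$ stack.pop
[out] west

$ maze.move dir: east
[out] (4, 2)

$ stack.pop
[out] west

$ maze.move dir: east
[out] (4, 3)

$ stack.pop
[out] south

$ maze.move dir: north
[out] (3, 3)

$ maze.sense dir: north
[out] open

$ stack.push x: north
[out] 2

$ maze.move dir: north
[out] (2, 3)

$ maze.sense dir: north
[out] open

$ stack.push x: north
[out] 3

$ maze.move dir: north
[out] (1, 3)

$ maze.sense dir: west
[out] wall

$ maze.sense dir: north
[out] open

$ stack.push x: north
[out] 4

$ maze.move dir: north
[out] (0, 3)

$ maze.sense dir: west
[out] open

$ stack.push x: west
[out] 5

$ maze.move dir: west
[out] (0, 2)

$ maze.sense dir: west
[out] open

$ stack.push x: west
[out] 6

$ maze.move dir: west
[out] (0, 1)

$ maze.sense dir: south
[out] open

$ stack.push x: south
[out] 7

$ maze.move dir: south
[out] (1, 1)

$ maze.sense dir: west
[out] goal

$ maze.move dir: west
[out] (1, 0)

Answer: (1, 0)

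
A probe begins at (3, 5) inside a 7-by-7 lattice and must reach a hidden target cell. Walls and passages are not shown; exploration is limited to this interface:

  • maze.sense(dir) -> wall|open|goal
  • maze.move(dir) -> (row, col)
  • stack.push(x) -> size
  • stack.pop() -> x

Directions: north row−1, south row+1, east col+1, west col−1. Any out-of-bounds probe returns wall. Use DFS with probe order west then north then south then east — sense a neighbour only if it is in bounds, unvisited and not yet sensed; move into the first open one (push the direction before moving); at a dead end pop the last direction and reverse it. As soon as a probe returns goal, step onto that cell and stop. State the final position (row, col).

Action: maze.sense[dir=west]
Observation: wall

Action: maze.sense[dir=north]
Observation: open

Action: stack.push[x=north]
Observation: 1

Action: maze.move[dir=north]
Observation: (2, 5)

Action: maze.sense[dir=west]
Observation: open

Action: stack.push[x=west]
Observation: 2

Action: maze.move[dir=west]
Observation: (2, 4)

Action: maze.sense[dir=west]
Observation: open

Action: stack.push[x=west]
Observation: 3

Action: maze.move[dir=west]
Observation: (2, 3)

Action: maze.sense[dir=west]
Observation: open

Action: stack.push[x=west]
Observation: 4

Action: maze.move[dir=west]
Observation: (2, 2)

Action: maze.sense[dir=west]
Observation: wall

Action: maze.sense[dir=north]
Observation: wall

Action: maze.sense[dir=south]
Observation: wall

Action: stack.pop[]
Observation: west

Action: maze.move[dir=east]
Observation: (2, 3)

Action: maze.sense[dir=north]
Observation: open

Action: stack.push[x=north]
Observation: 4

Action: maze.move[dir=north]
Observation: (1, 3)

Action: maze.sense[dir=north]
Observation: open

Action: stack.push[x=north]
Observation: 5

Action: maze.move[dir=north]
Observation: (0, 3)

Action: maze.sense[dir=west]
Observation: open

Action: stack.push[x=west]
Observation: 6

Action: maze.move[dir=west]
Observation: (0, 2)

Action: maze.sense[dir=west]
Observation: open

Action: stack.push[x=west]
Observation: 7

Action: maze.move[dir=west]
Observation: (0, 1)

Action: maze.sense[dir=west]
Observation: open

Action: stack.push[x=west]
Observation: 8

Action: maze.move[dir=west]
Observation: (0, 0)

Action: maze.sense[dir=south]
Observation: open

Action: stack.push[x=south]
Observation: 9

Action: maze.move[dir=south]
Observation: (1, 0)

Action: maze.sense[dir=south]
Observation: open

Action: stack.push[x=south]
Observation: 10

Action: maze.move[dir=south]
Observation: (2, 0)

Action: maze.sense[dir=south]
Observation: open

Action: stack.push[x=south]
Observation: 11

Action: maze.move[dir=south]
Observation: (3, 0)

Action: maze.sense[dir=south]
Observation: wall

Action: maze.sense[dir=east]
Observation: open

Action: stack.push[x=east]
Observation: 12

Action: maze.move[dir=east]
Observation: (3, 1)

Action: maze.sense[dir=south]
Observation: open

Action: stack.push[x=south]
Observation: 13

Action: maze.move[dir=south]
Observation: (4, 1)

Action: maze.sense[dir=south]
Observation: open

Action: stack.push[x=south]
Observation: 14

Action: maze.move[dir=south]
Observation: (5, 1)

Action: maze.sense[dir=west]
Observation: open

Action: stack.push[x=west]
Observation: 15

Action: maze.move[dir=west]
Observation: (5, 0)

Action: maze.sense[dir=south]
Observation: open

Action: stack.push[x=south]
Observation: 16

Action: maze.move[dir=south]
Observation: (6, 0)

Action: maze.sense[dir=east]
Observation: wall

Action: stack.pop[]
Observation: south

Action: maze.move[dir=north]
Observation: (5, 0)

Action: stack.pop[]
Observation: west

Action: maze.move[dir=east]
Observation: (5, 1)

Action: maze.sense[dir=east]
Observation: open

Action: stack.push[x=east]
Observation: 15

Action: maze.move[dir=east]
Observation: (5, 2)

Action: maze.sense[dir=north]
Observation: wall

Action: maze.sense[dir=south]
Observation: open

Action: stack.push[x=south]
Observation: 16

Action: maze.move[dir=south]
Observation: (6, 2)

Action: maze.sense[dir=east]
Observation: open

Action: stack.push[x=east]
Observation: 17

Action: maze.move[dir=east]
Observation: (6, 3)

Action: maze.sense[dir=north]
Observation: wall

Action: maze.sense[dir=east]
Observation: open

Action: stack.push[x=east]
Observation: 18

Action: maze.move[dir=east]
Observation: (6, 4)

Action: maze.sense[dir=north]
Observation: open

Action: stack.push[x=north]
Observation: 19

Action: maze.move[dir=north]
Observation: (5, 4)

Action: maze.sense[dir=north]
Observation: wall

Action: maze.sense[dir=east]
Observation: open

Action: stack.push[x=east]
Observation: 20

Action: maze.move[dir=east]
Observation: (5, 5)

Action: maze.sense[dir=north]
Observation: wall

Action: maze.sense[dir=south]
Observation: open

Action: stack.push[x=south]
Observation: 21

Action: maze.move[dir=south]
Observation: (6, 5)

Action: maze.sense[dir=east]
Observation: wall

Action: stack.pop[]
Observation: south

Action: maze.move[dir=north]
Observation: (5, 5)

Action: maze.sense[dir=east]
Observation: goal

Action: maze.move[dir=east]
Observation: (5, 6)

Answer: (5, 6)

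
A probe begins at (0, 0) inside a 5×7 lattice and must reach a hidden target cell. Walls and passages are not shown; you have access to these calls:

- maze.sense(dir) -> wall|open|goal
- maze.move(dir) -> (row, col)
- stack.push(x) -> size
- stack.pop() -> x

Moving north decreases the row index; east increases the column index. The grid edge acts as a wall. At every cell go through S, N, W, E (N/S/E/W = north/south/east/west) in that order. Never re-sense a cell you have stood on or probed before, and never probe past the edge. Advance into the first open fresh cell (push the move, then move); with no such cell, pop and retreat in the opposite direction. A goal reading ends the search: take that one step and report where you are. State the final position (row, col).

>>> sense dir='south'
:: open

>>> push x='south'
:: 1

>>> move dir='south'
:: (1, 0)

>>> sense dir='south'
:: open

>>> push x='south'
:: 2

>>> move dir='south'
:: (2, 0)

>>> sense dir='south'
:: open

>>> push x='south'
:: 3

>>> move dir='south'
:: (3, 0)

>>> sense dir='south'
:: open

>>> push x='south'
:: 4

>>> move dir='south'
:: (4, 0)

>>> sense dir='east'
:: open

>>> push x='east'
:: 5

>>> move dir='east'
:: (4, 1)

>>> sense dir='north'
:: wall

>>> sense dir='east'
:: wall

>>> pop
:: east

>>> move dir='west'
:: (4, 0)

>>> pop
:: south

>>> move dir='north'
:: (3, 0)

>>> pop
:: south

>>> move dir='north'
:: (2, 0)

>>> sense dir='east'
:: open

>>> push x='east'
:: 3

>>> move dir='east'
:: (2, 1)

>>> sense dir='north'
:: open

>>> push x='north'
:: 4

>>> move dir='north'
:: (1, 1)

>>> sense dir='north'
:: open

>>> push x='north'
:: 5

>>> move dir='north'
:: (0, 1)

>>> sense dir='east'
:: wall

>>> pop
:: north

>>> move dir='south'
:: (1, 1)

>>> sense dir='east'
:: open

>>> push x='east'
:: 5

>>> move dir='east'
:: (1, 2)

>>> sense dir='south'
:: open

>>> push x='south'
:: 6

>>> move dir='south'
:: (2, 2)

>>> sense dir='south'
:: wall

>>> sense dir='east'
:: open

>>> push x='east'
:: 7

>>> move dir='east'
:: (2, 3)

>>> sense dir='south'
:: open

>>> push x='south'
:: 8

>>> move dir='south'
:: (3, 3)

>>> sense dir='south'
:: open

>>> push x='south'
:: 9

>>> move dir='south'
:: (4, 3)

>>> sense dir='east'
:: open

>>> push x='east'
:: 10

>>> move dir='east'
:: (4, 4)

>>> sense dir='north'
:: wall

>>> sense dir='east'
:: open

>>> push x='east'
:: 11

>>> move dir='east'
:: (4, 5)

>>> sense dir='north'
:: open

>>> push x='north'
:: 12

>>> move dir='north'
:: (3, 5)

>>> sense dir='north'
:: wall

>>> sense dir='east'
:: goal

>>> move dir='east'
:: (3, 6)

Answer: (3, 6)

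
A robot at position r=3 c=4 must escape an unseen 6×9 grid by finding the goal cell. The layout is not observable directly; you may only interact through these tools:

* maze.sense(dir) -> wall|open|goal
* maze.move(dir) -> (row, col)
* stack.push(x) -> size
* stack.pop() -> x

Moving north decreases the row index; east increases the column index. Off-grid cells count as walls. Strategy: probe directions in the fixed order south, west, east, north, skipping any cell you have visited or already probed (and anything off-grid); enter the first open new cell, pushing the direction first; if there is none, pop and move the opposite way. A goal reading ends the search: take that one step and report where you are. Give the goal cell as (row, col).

>>> maze.sense dir=south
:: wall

>>> maze.sense dir=west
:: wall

>>> maze.sense dir=east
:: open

>>> stack.push x=east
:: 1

>>> maze.move dir=east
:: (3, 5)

>>> maze.sense dir=south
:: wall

>>> maze.sense dir=east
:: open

>>> stack.push x=east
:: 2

>>> maze.move dir=east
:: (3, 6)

>>> maze.sense dir=south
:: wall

>>> maze.sense dir=east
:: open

>>> stack.push x=east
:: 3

>>> maze.move dir=east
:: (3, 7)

>>> maze.sense dir=south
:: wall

>>> maze.sense dir=east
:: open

>>> stack.push x=east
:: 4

>>> maze.move dir=east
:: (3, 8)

>>> maze.sense dir=south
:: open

>>> stack.push x=south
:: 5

>>> maze.move dir=south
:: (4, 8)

>>> maze.sense dir=south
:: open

>>> stack.push x=south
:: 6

>>> maze.move dir=south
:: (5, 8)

>>> maze.sense dir=west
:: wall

>>> stack.pop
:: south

>>> maze.move dir=north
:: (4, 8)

>>> stack.pop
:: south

>>> maze.move dir=north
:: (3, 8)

>>> maze.sense dir=north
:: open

>>> stack.push x=north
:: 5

>>> maze.move dir=north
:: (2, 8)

>>> maze.sense dir=west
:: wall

>>> maze.sense dir=north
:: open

>>> stack.push x=north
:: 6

>>> maze.move dir=north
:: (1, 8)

>>> maze.sense dir=west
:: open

>>> stack.push x=west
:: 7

>>> maze.move dir=west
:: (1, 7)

>>> maze.sense dir=west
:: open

>>> stack.push x=west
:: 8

>>> maze.move dir=west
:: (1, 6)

>>> maze.sense dir=south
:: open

>>> stack.push x=south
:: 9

>>> maze.move dir=south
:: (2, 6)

>>> maze.sense dir=west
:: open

>>> stack.push x=west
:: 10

>>> maze.move dir=west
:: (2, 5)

>>> maze.sense dir=west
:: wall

>>> maze.sense dir=north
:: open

>>> stack.push x=north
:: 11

>>> maze.move dir=north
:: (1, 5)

>>> maze.sense dir=west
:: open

>>> stack.push x=west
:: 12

>>> maze.move dir=west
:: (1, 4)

>>> maze.sense dir=west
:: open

>>> stack.push x=west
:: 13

>>> maze.move dir=west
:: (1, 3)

>>> maze.sense dir=south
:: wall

>>> maze.sense dir=west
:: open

>>> stack.push x=west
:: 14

>>> maze.move dir=west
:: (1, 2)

>>> maze.sense dir=south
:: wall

>>> maze.sense dir=west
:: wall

>>> maze.sense dir=north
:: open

>>> stack.push x=north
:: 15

>>> maze.move dir=north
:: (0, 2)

>>> maze.sense dir=west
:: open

>>> stack.push x=west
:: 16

>>> maze.move dir=west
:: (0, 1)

>>> maze.sense dir=west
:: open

>>> stack.push x=west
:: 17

>>> maze.move dir=west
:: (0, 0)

>>> maze.sense dir=south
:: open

>>> stack.push x=south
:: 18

>>> maze.move dir=south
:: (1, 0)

>>> maze.sense dir=south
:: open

>>> stack.push x=south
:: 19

>>> maze.move dir=south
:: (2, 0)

>>> maze.sense dir=south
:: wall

>>> maze.sense dir=east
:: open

>>> stack.push x=east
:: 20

>>> maze.move dir=east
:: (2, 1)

>>> maze.sense dir=south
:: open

>>> stack.push x=south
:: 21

>>> maze.move dir=south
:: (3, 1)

>>> maze.sense dir=south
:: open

>>> stack.push x=south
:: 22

>>> maze.move dir=south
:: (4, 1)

>>> maze.sense dir=south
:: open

>>> stack.push x=south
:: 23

>>> maze.move dir=south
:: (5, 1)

>>> maze.sense dir=west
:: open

>>> stack.push x=west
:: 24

>>> maze.move dir=west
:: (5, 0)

>>> maze.sense dir=north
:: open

>>> stack.push x=north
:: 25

>>> maze.move dir=north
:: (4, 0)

>>> stack.pop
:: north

>>> maze.move dir=south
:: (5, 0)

>>> stack.pop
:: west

>>> maze.move dir=east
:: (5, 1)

>>> maze.sense dir=east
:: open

>>> stack.push x=east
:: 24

>>> maze.move dir=east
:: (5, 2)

>>> maze.sense dir=east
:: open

>>> stack.push x=east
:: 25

>>> maze.move dir=east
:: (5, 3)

>>> maze.sense dir=east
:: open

>>> stack.push x=east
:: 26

>>> maze.move dir=east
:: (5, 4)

>>> maze.sense dir=east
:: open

>>> stack.push x=east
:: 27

>>> maze.move dir=east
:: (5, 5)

>>> maze.sense dir=east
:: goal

>>> maze.move dir=east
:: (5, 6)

Answer: (5, 6)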